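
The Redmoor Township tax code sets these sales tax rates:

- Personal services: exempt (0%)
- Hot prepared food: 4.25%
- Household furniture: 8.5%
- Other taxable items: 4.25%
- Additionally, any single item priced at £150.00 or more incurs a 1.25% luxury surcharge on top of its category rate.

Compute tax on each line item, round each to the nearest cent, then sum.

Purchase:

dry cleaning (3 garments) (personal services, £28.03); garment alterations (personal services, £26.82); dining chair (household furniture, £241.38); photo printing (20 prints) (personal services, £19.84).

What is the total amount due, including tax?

Dry cleaning (3 garments) £28.03: personal services → 0% → £0.00
Garment alterations £26.82: personal services → 0% → £0.00
Dining chair £241.38: household furniture → 8.5% + 1.25% surcharge = 9.75% → £23.53
Photo printing (20 prints) £19.84: personal services → 0% → £0.00
Subtotal = £316.07; tax = £23.53; total due = £339.60

£339.60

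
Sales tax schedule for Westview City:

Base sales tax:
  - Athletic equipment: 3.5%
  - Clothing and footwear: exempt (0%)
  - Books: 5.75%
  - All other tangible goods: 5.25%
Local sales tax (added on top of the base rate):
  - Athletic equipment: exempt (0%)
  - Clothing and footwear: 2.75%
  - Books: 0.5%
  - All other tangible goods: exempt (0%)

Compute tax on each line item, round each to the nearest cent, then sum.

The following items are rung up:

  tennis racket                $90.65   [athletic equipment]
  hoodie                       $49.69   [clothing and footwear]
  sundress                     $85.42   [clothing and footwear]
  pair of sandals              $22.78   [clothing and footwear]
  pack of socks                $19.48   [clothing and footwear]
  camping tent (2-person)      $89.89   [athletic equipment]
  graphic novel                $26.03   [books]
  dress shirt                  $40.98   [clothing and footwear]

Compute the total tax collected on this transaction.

$13.97

Tennis racket $90.65: athletic equipment → 3.5% + 0% local = 3.5% → $3.17
Hoodie $49.69: clothing and footwear → 0% + 2.75% local = 2.75% → $1.37
Sundress $85.42: clothing and footwear → 0% + 2.75% local = 2.75% → $2.35
Pair of sandals $22.78: clothing and footwear → 0% + 2.75% local = 2.75% → $0.63
Pack of socks $19.48: clothing and footwear → 0% + 2.75% local = 2.75% → $0.54
Camping tent (2-person) $89.89: athletic equipment → 3.5% + 0% local = 3.5% → $3.15
Graphic novel $26.03: books → 5.75% + 0.5% local = 6.25% → $1.63
Dress shirt $40.98: clothing and footwear → 0% + 2.75% local = 2.75% → $1.13
Total tax = $3.17 + $1.37 + $2.35 + $0.63 + $0.54 + $3.15 + $1.63 + $1.13 = $13.97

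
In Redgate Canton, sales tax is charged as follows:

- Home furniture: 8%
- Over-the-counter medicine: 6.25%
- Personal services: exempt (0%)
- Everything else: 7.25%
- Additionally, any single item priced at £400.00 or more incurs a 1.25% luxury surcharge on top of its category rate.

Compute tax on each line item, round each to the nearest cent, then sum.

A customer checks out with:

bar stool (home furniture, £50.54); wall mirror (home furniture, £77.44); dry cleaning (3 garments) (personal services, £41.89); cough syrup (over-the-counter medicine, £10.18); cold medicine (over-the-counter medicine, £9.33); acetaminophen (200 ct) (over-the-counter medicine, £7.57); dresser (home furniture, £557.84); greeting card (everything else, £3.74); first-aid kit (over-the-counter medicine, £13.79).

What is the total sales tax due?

Bar stool £50.54: home furniture → 8% → £4.04
Wall mirror £77.44: home furniture → 8% → £6.20
Dry cleaning (3 garments) £41.89: personal services → 0% → £0.00
Cough syrup £10.18: over-the-counter medicine → 6.25% → £0.64
Cold medicine £9.33: over-the-counter medicine → 6.25% → £0.58
Acetaminophen (200 ct) £7.57: over-the-counter medicine → 6.25% → £0.47
Dresser £557.84: home furniture → 8% + 1.25% surcharge = 9.25% → £51.60
Greeting card £3.74: everything else → 7.25% → £0.27
First-aid kit £13.79: over-the-counter medicine → 6.25% → £0.86
Total tax = £4.04 + £6.20 + £0.64 + £0.58 + £0.47 + £51.60 + £0.27 + £0.86 = £64.66

£64.66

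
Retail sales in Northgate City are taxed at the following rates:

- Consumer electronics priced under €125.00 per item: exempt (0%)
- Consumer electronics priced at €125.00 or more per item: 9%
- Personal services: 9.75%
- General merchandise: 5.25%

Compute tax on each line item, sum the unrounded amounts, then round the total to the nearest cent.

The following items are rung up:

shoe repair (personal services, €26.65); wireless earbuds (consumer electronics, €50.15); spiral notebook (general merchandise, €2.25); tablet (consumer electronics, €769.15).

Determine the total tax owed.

€71.94

Shoe repair €26.65: personal services → 9.75% → €2.598375
Wireless earbuds €50.15: consumer electronics, under €125.00 → 0% → €0.00
Spiral notebook €2.25: general merchandise → 5.25% → €0.118125
Tablet €769.15: consumer electronics, €125.00 or more → 9% → €69.2235
Unrounded tax sum = €71.94 → €71.94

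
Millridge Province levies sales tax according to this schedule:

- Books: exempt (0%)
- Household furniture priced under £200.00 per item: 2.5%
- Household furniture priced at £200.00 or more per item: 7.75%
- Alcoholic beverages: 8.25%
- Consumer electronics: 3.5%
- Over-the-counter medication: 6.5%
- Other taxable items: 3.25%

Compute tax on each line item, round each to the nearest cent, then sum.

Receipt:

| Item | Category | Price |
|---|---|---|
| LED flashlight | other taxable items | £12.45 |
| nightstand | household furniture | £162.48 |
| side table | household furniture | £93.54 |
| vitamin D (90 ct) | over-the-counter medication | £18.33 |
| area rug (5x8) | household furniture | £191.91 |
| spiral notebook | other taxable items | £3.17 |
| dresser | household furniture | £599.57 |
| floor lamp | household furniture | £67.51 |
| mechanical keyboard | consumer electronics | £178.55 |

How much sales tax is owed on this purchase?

LED flashlight £12.45: other taxable items → 3.25% → £0.40
Nightstand £162.48: household furniture, under £200.00 → 2.5% → £4.06
Side table £93.54: household furniture, under £200.00 → 2.5% → £2.34
Vitamin D (90 ct) £18.33: over-the-counter medication → 6.5% → £1.19
Area rug (5x8) £191.91: household furniture, under £200.00 → 2.5% → £4.80
Spiral notebook £3.17: other taxable items → 3.25% → £0.10
Dresser £599.57: household furniture, £200.00 or more → 7.75% → £46.47
Floor lamp £67.51: household furniture, under £200.00 → 2.5% → £1.69
Mechanical keyboard £178.55: consumer electronics → 3.5% → £6.25
Total tax = £0.40 + £4.06 + £2.34 + £1.19 + £4.80 + £0.10 + £46.47 + £1.69 + £6.25 = £67.30

£67.30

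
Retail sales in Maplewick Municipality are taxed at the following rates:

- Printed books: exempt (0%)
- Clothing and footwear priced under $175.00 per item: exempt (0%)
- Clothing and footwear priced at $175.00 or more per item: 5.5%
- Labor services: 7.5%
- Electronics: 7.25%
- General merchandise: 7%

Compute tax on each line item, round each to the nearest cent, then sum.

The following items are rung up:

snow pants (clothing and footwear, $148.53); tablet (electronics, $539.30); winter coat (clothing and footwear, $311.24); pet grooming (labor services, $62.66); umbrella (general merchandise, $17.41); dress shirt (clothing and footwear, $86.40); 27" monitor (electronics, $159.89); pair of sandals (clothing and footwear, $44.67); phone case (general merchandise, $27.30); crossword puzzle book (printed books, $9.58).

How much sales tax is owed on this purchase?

$75.64

Snow pants $148.53: clothing and footwear, under $175.00 → 0% → $0.00
Tablet $539.30: electronics → 7.25% → $39.10
Winter coat $311.24: clothing and footwear, $175.00 or more → 5.5% → $17.12
Pet grooming $62.66: labor services → 7.5% → $4.70
Umbrella $17.41: general merchandise → 7% → $1.22
Dress shirt $86.40: clothing and footwear, under $175.00 → 0% → $0.00
27" monitor $159.89: electronics → 7.25% → $11.59
Pair of sandals $44.67: clothing and footwear, under $175.00 → 0% → $0.00
Phone case $27.30: general merchandise → 7% → $1.91
Crossword puzzle book $9.58: printed books → 0% → $0.00
Total tax = $39.10 + $17.12 + $4.70 + $1.22 + $11.59 + $1.91 = $75.64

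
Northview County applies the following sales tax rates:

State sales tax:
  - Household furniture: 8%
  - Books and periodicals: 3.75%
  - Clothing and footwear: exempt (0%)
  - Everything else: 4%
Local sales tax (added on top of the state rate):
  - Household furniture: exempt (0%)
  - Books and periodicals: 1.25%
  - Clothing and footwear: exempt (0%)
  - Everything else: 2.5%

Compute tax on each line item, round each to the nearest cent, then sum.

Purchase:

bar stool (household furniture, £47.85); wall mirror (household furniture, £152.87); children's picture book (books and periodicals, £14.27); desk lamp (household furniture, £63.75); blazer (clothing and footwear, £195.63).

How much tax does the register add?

Bar stool £47.85: household furniture → 8% + 0% local = 8% → £3.83
Wall mirror £152.87: household furniture → 8% + 0% local = 8% → £12.23
Children's picture book £14.27: books and periodicals → 3.75% + 1.25% local = 5% → £0.71
Desk lamp £63.75: household furniture → 8% + 0% local = 8% → £5.10
Blazer £195.63: clothing and footwear → 0% + 0% local = 0% → £0.00
Total tax = £3.83 + £12.23 + £0.71 + £5.10 = £21.87

£21.87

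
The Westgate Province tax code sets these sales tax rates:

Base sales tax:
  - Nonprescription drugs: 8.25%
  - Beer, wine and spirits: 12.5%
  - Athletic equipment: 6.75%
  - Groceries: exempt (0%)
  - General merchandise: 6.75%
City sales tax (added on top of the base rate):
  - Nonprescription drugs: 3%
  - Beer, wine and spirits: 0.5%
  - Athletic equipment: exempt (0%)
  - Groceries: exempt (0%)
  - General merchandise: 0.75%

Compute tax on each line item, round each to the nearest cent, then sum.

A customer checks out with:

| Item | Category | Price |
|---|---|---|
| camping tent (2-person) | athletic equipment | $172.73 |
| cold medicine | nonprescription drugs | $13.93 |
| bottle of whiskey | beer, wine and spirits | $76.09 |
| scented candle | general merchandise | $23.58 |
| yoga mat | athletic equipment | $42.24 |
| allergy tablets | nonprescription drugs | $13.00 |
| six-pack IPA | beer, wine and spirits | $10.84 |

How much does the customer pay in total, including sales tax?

$383.02

Camping tent (2-person) $172.73: athletic equipment → 6.75% + 0% city = 6.75% → $11.66
Cold medicine $13.93: nonprescription drugs → 8.25% + 3% city = 11.25% → $1.57
Bottle of whiskey $76.09: beer, wine and spirits → 12.5% + 0.5% city = 13% → $9.89
Scented candle $23.58: general merchandise → 6.75% + 0.75% city = 7.5% → $1.77
Yoga mat $42.24: athletic equipment → 6.75% + 0% city = 6.75% → $2.85
Allergy tablets $13.00: nonprescription drugs → 8.25% + 3% city = 11.25% → $1.46
Six-pack IPA $10.84: beer, wine and spirits → 12.5% + 0.5% city = 13% → $1.41
Subtotal = $352.41; tax = $30.61; total due = $383.02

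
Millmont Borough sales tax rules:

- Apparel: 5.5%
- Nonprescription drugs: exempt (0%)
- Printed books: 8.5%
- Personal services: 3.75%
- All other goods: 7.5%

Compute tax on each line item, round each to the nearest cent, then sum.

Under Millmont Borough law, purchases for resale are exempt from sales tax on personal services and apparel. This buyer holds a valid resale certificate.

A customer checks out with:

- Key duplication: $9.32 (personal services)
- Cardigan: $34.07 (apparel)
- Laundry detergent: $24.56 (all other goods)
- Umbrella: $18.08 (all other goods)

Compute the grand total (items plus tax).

$89.23

Key duplication $9.32: personal services, buyer-exempt → 0% → $0.00
Cardigan $34.07: apparel, buyer-exempt → 0% → $0.00
Laundry detergent $24.56: all other goods → 7.5% → $1.84
Umbrella $18.08: all other goods → 7.5% → $1.36
Subtotal = $86.03; tax = $3.20; total due = $89.23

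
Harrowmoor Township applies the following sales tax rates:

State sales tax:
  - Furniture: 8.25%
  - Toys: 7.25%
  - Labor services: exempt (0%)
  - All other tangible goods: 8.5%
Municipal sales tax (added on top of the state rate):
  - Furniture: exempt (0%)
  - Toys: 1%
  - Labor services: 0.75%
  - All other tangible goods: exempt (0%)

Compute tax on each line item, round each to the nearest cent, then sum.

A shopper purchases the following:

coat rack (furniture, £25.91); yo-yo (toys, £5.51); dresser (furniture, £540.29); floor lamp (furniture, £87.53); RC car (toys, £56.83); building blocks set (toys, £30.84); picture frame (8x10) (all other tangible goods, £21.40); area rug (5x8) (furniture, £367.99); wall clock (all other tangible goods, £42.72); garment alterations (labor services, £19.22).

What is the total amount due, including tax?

£1295.80

Coat rack £25.91: furniture → 8.25% + 0% municipal = 8.25% → £2.14
Yo-yo £5.51: toys → 7.25% + 1% municipal = 8.25% → £0.45
Dresser £540.29: furniture → 8.25% + 0% municipal = 8.25% → £44.57
Floor lamp £87.53: furniture → 8.25% + 0% municipal = 8.25% → £7.22
RC car £56.83: toys → 7.25% + 1% municipal = 8.25% → £4.69
Building blocks set £30.84: toys → 7.25% + 1% municipal = 8.25% → £2.54
Picture frame (8x10) £21.40: all other tangible goods → 8.5% + 0% municipal = 8.5% → £1.82
Area rug (5x8) £367.99: furniture → 8.25% + 0% municipal = 8.25% → £30.36
Wall clock £42.72: all other tangible goods → 8.5% + 0% municipal = 8.5% → £3.63
Garment alterations £19.22: labor services → 0% + 0.75% municipal = 0.75% → £0.14
Subtotal = £1198.24; tax = £97.56; total due = £1295.80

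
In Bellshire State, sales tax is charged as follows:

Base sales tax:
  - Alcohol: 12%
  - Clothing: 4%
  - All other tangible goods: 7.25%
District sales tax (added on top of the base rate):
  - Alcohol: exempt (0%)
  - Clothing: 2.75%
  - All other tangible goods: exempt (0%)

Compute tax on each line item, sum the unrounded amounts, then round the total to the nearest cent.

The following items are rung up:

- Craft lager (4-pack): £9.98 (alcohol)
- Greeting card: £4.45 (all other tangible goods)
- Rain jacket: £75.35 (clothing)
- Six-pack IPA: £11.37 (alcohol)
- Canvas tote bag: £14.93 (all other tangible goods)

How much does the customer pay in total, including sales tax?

Craft lager (4-pack) £9.98: alcohol → 12% + 0% district = 12% → £1.1976
Greeting card £4.45: all other tangible goods → 7.25% + 0% district = 7.25% → £0.322625
Rain jacket £75.35: clothing → 4% + 2.75% district = 6.75% → £5.086125
Six-pack IPA £11.37: alcohol → 12% + 0% district = 12% → £1.3644
Canvas tote bag £14.93: all other tangible goods → 7.25% + 0% district = 7.25% → £1.082425
Subtotal = £116.08; unrounded tax = £9.053175 → £9.05; total due = £125.13

£125.13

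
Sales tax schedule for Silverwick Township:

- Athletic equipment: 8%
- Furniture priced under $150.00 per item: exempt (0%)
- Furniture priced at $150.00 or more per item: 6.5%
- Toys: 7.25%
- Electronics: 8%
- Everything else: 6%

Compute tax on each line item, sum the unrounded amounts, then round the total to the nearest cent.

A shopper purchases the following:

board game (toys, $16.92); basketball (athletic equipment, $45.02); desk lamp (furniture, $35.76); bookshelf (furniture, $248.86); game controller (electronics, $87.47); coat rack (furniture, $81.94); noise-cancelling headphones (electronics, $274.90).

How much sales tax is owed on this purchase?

Board game $16.92: toys → 7.25% → $1.2267
Basketball $45.02: athletic equipment → 8% → $3.6016
Desk lamp $35.76: furniture, under $150.00 → 0% → $0.00
Bookshelf $248.86: furniture, $150.00 or more → 6.5% → $16.1759
Game controller $87.47: electronics → 8% → $6.9976
Coat rack $81.94: furniture, under $150.00 → 0% → $0.00
Noise-cancelling headphones $274.90: electronics → 8% → $21.992
Unrounded tax sum = $49.9938 → $49.99

$49.99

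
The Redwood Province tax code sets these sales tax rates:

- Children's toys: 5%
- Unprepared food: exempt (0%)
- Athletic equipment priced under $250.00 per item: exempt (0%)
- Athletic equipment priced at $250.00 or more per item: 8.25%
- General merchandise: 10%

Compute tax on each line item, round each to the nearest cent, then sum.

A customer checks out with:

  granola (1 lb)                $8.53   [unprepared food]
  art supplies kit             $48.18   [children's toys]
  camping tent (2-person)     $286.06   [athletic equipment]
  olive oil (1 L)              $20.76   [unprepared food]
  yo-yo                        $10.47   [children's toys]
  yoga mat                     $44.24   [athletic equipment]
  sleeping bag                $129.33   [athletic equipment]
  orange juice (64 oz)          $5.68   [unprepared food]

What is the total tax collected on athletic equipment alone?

$23.60

Camping tent (2-person) $286.06: athletic equipment, $250.00 or more → 8.25% → $23.60
Yoga mat $44.24: athletic equipment, under $250.00 → 0% → $0.00
Sleeping bag $129.33: athletic equipment, under $250.00 → 0% → $0.00
Tax on athletic equipment = $23.60 + $0.00 + $0.00 = $23.60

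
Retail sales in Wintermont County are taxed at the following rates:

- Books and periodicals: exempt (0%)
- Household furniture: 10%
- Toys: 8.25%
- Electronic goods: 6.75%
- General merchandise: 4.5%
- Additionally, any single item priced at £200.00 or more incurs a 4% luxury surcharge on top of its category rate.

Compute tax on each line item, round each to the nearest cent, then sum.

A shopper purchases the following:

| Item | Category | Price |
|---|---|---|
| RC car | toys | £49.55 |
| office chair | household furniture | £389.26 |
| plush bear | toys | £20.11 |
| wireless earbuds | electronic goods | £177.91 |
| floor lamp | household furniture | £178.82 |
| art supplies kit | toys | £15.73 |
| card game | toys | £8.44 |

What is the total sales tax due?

£92.14

RC car £49.55: toys → 8.25% → £4.09
Office chair £389.26: household furniture → 10% + 4% surcharge = 14% → £54.50
Plush bear £20.11: toys → 8.25% → £1.66
Wireless earbuds £177.91: electronic goods → 6.75% → £12.01
Floor lamp £178.82: household furniture → 10% → £17.88
Art supplies kit £15.73: toys → 8.25% → £1.30
Card game £8.44: toys → 8.25% → £0.70
Total tax = £4.09 + £54.50 + £1.66 + £12.01 + £17.88 + £1.30 + £0.70 = £92.14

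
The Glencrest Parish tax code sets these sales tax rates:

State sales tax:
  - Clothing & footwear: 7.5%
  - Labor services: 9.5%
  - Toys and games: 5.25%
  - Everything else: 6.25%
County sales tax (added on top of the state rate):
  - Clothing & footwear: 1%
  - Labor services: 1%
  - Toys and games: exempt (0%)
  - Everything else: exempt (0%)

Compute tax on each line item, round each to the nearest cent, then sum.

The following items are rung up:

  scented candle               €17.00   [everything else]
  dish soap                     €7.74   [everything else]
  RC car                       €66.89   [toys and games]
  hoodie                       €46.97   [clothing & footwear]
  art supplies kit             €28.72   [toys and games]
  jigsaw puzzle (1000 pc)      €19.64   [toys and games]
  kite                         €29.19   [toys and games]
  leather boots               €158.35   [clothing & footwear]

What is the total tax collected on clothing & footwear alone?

Hoodie €46.97: clothing & footwear → 7.5% + 1% county = 8.5% → €3.99
Leather boots €158.35: clothing & footwear → 7.5% + 1% county = 8.5% → €13.46
Tax on clothing & footwear = €3.99 + €13.46 = €17.45

€17.45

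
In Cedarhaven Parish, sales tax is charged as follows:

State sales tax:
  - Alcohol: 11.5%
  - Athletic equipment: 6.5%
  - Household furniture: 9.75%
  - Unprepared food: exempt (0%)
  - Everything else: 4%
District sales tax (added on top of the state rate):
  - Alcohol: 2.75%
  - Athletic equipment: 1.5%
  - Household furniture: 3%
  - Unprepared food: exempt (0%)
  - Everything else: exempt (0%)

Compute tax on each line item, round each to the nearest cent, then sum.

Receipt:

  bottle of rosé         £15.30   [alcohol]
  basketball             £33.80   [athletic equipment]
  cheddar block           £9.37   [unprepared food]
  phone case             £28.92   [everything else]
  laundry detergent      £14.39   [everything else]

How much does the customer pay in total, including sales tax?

Bottle of rosé £15.30: alcohol → 11.5% + 2.75% district = 14.25% → £2.18
Basketball £33.80: athletic equipment → 6.5% + 1.5% district = 8% → £2.70
Cheddar block £9.37: unprepared food → 0% + 0% district = 0% → £0.00
Phone case £28.92: everything else → 4% + 0% district = 4% → £1.16
Laundry detergent £14.39: everything else → 4% + 0% district = 4% → £0.58
Subtotal = £101.78; tax = £6.62; total due = £108.40

£108.40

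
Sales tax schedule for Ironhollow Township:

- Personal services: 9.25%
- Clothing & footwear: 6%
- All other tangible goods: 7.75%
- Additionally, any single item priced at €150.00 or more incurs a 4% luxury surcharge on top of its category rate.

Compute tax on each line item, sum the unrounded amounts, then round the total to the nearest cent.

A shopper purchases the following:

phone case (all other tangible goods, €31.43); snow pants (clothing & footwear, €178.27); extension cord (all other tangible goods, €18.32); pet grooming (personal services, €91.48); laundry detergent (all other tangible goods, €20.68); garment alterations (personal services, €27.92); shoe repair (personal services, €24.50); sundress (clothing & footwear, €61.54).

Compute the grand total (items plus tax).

Phone case €31.43: all other tangible goods → 7.75% → €2.435825
Snow pants €178.27: clothing & footwear → 6% + 4% surcharge = 10% → €17.827
Extension cord €18.32: all other tangible goods → 7.75% → €1.4198
Pet grooming €91.48: personal services → 9.25% → €8.4619
Laundry detergent €20.68: all other tangible goods → 7.75% → €1.6027
Garment alterations €27.92: personal services → 9.25% → €2.5826
Shoe repair €24.50: personal services → 9.25% → €2.26625
Sundress €61.54: clothing & footwear → 6% → €3.6924
Subtotal = €454.14; unrounded tax = €40.288475 → €40.29; total due = €494.43

€494.43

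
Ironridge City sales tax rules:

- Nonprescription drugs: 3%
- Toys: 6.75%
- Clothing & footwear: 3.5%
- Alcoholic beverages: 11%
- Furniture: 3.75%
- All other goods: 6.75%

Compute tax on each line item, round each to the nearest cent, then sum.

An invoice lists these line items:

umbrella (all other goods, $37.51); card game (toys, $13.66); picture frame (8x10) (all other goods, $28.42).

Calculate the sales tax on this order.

$5.37

Umbrella $37.51: all other goods → 6.75% → $2.53
Card game $13.66: toys → 6.75% → $0.92
Picture frame (8x10) $28.42: all other goods → 6.75% → $1.92
Total tax = $2.53 + $0.92 + $1.92 = $5.37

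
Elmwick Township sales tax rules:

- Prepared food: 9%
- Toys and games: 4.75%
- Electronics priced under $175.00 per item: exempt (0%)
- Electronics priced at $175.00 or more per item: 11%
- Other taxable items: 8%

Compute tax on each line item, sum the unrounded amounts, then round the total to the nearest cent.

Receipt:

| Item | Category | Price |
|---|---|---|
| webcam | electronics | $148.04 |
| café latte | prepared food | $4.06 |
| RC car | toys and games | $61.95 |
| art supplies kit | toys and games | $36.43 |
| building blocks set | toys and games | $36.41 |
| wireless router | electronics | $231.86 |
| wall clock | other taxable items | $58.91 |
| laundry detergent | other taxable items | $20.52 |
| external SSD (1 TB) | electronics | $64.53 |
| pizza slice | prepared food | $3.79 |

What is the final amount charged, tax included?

Webcam $148.04: electronics, under $175.00 → 0% → $0.00
Café latte $4.06: prepared food → 9% → $0.3654
RC car $61.95: toys and games → 4.75% → $2.942625
Art supplies kit $36.43: toys and games → 4.75% → $1.730425
Building blocks set $36.41: toys and games → 4.75% → $1.729475
Wireless router $231.86: electronics, $175.00 or more → 11% → $25.5046
Wall clock $58.91: other taxable items → 8% → $4.7128
Laundry detergent $20.52: other taxable items → 8% → $1.6416
External SSD (1 TB) $64.53: electronics, under $175.00 → 0% → $0.00
Pizza slice $3.79: prepared food → 9% → $0.3411
Subtotal = $666.50; unrounded tax = $38.968025 → $38.97; total due = $705.47

$705.47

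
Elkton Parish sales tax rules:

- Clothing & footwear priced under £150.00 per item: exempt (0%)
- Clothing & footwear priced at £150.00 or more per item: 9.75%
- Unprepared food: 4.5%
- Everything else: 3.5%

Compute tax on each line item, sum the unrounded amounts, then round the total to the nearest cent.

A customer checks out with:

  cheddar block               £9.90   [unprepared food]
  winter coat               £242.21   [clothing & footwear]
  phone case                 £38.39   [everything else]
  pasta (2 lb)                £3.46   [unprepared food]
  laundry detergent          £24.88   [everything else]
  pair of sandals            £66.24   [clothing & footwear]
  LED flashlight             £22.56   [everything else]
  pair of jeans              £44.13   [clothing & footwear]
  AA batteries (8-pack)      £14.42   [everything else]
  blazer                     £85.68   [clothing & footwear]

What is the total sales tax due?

£27.73

Cheddar block £9.90: unprepared food → 4.5% → £0.4455
Winter coat £242.21: clothing & footwear, £150.00 or more → 9.75% → £23.615475
Phone case £38.39: everything else → 3.5% → £1.34365
Pasta (2 lb) £3.46: unprepared food → 4.5% → £0.1557
Laundry detergent £24.88: everything else → 3.5% → £0.8708
Pair of sandals £66.24: clothing & footwear, under £150.00 → 0% → £0.00
LED flashlight £22.56: everything else → 3.5% → £0.7896
Pair of jeans £44.13: clothing & footwear, under £150.00 → 0% → £0.00
AA batteries (8-pack) £14.42: everything else → 3.5% → £0.5047
Blazer £85.68: clothing & footwear, under £150.00 → 0% → £0.00
Unrounded tax sum = £27.725425 → £27.73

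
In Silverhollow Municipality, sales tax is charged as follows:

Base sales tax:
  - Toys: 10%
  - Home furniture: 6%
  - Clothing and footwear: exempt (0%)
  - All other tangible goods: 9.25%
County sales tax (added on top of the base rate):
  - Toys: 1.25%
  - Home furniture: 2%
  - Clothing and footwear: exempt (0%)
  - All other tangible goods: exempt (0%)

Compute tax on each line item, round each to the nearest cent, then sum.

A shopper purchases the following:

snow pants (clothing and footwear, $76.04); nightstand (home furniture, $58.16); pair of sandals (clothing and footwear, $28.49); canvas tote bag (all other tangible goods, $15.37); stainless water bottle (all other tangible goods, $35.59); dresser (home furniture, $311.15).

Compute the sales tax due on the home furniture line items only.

Nightstand $58.16: home furniture → 6% + 2% county = 8% → $4.65
Dresser $311.15: home furniture → 6% + 2% county = 8% → $24.89
Tax on home furniture = $4.65 + $24.89 = $29.54

$29.54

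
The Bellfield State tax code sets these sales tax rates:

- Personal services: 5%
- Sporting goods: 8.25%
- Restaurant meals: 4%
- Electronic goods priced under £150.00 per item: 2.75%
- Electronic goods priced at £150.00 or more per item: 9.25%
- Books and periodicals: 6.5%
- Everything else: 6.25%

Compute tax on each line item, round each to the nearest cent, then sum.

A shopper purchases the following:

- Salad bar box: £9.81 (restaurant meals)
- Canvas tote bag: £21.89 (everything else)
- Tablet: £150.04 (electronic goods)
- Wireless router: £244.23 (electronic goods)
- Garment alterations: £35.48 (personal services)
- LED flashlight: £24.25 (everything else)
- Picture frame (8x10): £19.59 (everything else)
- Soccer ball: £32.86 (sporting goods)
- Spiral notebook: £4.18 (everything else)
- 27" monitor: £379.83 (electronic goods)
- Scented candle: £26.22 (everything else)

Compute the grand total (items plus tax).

Salad bar box £9.81: restaurant meals → 4% → £0.39
Canvas tote bag £21.89: everything else → 6.25% → £1.37
Tablet £150.04: electronic goods, £150.00 or more → 9.25% → £13.88
Wireless router £244.23: electronic goods, £150.00 or more → 9.25% → £22.59
Garment alterations £35.48: personal services → 5% → £1.77
LED flashlight £24.25: everything else → 6.25% → £1.52
Picture frame (8x10) £19.59: everything else → 6.25% → £1.22
Soccer ball £32.86: sporting goods → 8.25% → £2.71
Spiral notebook £4.18: everything else → 6.25% → £0.26
27" monitor £379.83: electronic goods, £150.00 or more → 9.25% → £35.13
Scented candle £26.22: everything else → 6.25% → £1.64
Subtotal = £948.38; tax = £82.48; total due = £1030.86

£1030.86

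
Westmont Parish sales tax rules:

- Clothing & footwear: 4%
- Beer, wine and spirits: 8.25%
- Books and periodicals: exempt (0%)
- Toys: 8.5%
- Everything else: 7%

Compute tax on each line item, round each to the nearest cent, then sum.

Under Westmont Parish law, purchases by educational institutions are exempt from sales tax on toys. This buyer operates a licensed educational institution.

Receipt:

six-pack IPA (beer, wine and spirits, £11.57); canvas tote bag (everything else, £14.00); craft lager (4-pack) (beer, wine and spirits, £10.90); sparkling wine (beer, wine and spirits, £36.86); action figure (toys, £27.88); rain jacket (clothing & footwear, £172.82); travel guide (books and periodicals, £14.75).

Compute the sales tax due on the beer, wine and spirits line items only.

£4.89

Six-pack IPA £11.57: beer, wine and spirits → 8.25% → £0.95
Craft lager (4-pack) £10.90: beer, wine and spirits → 8.25% → £0.90
Sparkling wine £36.86: beer, wine and spirits → 8.25% → £3.04
Tax on beer, wine and spirits = £0.95 + £0.90 + £3.04 = £4.89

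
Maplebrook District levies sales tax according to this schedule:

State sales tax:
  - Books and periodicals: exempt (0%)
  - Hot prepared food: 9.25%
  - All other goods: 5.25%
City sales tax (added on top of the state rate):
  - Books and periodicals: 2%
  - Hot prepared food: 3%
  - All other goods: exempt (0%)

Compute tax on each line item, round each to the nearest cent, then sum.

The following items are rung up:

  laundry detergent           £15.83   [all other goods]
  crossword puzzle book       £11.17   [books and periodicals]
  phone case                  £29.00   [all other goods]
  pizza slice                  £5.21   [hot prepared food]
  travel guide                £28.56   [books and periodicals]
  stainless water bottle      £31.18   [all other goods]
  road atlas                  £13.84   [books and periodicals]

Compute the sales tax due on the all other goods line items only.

Laundry detergent £15.83: all other goods → 5.25% + 0% city = 5.25% → £0.83
Phone case £29.00: all other goods → 5.25% + 0% city = 5.25% → £1.52
Stainless water bottle £31.18: all other goods → 5.25% + 0% city = 5.25% → £1.64
Tax on all other goods = £0.83 + £1.52 + £1.64 = £3.99

£3.99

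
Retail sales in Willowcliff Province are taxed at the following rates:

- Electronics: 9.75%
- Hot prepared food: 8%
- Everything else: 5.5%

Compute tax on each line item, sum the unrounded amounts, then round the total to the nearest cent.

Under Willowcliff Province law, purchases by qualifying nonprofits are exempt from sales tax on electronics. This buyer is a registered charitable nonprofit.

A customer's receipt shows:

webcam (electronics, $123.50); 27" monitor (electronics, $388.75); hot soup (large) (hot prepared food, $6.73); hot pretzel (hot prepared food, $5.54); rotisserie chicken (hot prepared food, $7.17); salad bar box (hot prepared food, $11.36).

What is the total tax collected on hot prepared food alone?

$2.46

Hot soup (large) $6.73: hot prepared food → 8% → $0.5384
Hot pretzel $5.54: hot prepared food → 8% → $0.4432
Rotisserie chicken $7.17: hot prepared food → 8% → $0.5736
Salad bar box $11.36: hot prepared food → 8% → $0.9088
Tax on hot prepared food: unrounded sum = $2.464 → $2.46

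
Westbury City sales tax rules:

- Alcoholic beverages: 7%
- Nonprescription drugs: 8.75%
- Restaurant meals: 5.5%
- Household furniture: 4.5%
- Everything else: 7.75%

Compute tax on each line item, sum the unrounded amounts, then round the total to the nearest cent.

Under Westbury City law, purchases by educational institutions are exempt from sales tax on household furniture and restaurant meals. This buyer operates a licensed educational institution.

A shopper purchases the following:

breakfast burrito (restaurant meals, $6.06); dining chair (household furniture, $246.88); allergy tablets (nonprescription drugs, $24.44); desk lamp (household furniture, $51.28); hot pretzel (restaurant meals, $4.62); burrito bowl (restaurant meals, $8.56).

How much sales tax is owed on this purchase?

Breakfast burrito $6.06: restaurant meals, buyer-exempt → 0% → $0.00
Dining chair $246.88: household furniture, buyer-exempt → 0% → $0.00
Allergy tablets $24.44: nonprescription drugs → 8.75% → $2.1385
Desk lamp $51.28: household furniture, buyer-exempt → 0% → $0.00
Hot pretzel $4.62: restaurant meals, buyer-exempt → 0% → $0.00
Burrito bowl $8.56: restaurant meals, buyer-exempt → 0% → $0.00
Unrounded tax sum = $2.1385 → $2.14

$2.14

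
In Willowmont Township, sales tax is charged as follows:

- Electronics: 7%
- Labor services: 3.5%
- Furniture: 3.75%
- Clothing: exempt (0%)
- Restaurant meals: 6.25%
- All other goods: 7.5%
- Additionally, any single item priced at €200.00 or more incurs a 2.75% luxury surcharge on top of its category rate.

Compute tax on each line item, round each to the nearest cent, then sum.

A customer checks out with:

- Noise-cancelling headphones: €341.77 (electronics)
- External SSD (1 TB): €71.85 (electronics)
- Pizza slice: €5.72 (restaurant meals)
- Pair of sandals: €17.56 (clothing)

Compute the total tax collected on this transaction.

Noise-cancelling headphones €341.77: electronics → 7% + 2.75% surcharge = 9.75% → €33.32
External SSD (1 TB) €71.85: electronics → 7% → €5.03
Pizza slice €5.72: restaurant meals → 6.25% → €0.36
Pair of sandals €17.56: clothing → 0% → €0.00
Total tax = €33.32 + €5.03 + €0.36 = €38.71

€38.71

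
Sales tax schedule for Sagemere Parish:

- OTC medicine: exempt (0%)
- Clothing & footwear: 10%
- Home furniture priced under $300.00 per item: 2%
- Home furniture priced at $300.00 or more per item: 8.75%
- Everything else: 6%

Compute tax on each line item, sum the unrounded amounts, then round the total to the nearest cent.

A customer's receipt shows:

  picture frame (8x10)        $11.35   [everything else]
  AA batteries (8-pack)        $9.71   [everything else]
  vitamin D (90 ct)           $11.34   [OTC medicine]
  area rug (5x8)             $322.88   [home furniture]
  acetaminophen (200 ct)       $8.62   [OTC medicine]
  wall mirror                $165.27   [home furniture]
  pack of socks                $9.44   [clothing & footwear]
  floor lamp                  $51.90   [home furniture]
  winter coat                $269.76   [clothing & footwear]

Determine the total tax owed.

$61.78

Picture frame (8x10) $11.35: everything else → 6% → $0.681
AA batteries (8-pack) $9.71: everything else → 6% → $0.5826
Vitamin D (90 ct) $11.34: OTC medicine → 0% → $0.00
Area rug (5x8) $322.88: home furniture, $300.00 or more → 8.75% → $28.252
Acetaminophen (200 ct) $8.62: OTC medicine → 0% → $0.00
Wall mirror $165.27: home furniture, under $300.00 → 2% → $3.3054
Pack of socks $9.44: clothing & footwear → 10% → $0.944
Floor lamp $51.90: home furniture, under $300.00 → 2% → $1.038
Winter coat $269.76: clothing & footwear → 10% → $26.976
Unrounded tax sum = $61.779 → $61.78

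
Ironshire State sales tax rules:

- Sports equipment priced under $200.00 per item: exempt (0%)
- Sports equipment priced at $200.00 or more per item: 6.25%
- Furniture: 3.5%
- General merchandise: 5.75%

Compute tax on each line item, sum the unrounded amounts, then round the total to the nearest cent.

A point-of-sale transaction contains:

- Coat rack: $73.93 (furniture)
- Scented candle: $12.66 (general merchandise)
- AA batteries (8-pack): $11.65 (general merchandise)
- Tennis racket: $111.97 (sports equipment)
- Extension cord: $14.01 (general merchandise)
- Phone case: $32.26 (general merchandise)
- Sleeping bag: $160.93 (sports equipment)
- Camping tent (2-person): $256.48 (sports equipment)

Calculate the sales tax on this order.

$22.68

Coat rack $73.93: furniture → 3.5% → $2.58755
Scented candle $12.66: general merchandise → 5.75% → $0.72795
AA batteries (8-pack) $11.65: general merchandise → 5.75% → $0.669875
Tennis racket $111.97: sports equipment, under $200.00 → 0% → $0.00
Extension cord $14.01: general merchandise → 5.75% → $0.805575
Phone case $32.26: general merchandise → 5.75% → $1.85495
Sleeping bag $160.93: sports equipment, under $200.00 → 0% → $0.00
Camping tent (2-person) $256.48: sports equipment, $200.00 or more → 6.25% → $16.03
Unrounded tax sum = $22.6759 → $22.68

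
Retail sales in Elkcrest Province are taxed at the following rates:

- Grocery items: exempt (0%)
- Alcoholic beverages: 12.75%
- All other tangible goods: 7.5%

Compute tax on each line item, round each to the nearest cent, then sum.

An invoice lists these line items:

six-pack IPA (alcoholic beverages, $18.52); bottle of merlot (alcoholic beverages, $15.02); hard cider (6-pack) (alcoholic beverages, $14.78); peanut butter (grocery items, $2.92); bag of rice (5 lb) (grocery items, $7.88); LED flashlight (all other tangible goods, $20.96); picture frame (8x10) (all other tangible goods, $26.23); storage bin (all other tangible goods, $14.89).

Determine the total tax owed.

Six-pack IPA $18.52: alcoholic beverages → 12.75% → $2.36
Bottle of merlot $15.02: alcoholic beverages → 12.75% → $1.92
Hard cider (6-pack) $14.78: alcoholic beverages → 12.75% → $1.88
Peanut butter $2.92: grocery items → 0% → $0.00
Bag of rice (5 lb) $7.88: grocery items → 0% → $0.00
LED flashlight $20.96: all other tangible goods → 7.5% → $1.57
Picture frame (8x10) $26.23: all other tangible goods → 7.5% → $1.97
Storage bin $14.89: all other tangible goods → 7.5% → $1.12
Total tax = $2.36 + $1.92 + $1.88 + $1.57 + $1.97 + $1.12 = $10.82

$10.82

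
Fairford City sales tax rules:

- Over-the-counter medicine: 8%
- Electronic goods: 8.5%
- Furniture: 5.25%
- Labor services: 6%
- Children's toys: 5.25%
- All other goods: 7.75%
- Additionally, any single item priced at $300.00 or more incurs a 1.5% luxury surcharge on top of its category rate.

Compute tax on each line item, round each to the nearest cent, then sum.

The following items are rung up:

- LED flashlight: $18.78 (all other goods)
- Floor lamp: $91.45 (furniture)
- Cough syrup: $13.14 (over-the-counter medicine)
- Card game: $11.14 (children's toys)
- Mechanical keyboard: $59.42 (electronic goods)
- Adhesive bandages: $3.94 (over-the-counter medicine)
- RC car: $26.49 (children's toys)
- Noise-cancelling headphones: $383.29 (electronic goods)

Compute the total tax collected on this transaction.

$52.98

LED flashlight $18.78: all other goods → 7.75% → $1.46
Floor lamp $91.45: furniture → 5.25% → $4.80
Cough syrup $13.14: over-the-counter medicine → 8% → $1.05
Card game $11.14: children's toys → 5.25% → $0.58
Mechanical keyboard $59.42: electronic goods → 8.5% → $5.05
Adhesive bandages $3.94: over-the-counter medicine → 8% → $0.32
RC car $26.49: children's toys → 5.25% → $1.39
Noise-cancelling headphones $383.29: electronic goods → 8.5% + 1.5% surcharge = 10% → $38.33
Total tax = $1.46 + $4.80 + $1.05 + $0.58 + $5.05 + $0.32 + $1.39 + $38.33 = $52.98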